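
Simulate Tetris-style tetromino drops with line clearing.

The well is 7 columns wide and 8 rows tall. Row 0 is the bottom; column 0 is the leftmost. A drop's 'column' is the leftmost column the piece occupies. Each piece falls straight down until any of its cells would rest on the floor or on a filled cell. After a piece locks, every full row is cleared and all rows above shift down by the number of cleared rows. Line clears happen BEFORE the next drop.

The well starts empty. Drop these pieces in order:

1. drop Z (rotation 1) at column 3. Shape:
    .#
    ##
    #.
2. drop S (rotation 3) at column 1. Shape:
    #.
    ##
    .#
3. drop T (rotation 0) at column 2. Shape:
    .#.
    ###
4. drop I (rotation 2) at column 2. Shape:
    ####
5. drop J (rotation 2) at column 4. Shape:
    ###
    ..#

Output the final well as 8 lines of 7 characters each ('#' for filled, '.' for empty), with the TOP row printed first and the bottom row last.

Answer: .......
....###
..#####
...#...
..###..
.#..#..
.####..
..##...

Derivation:
Drop 1: Z rot1 at col 3 lands with bottom-row=0; cleared 0 line(s) (total 0); column heights now [0 0 0 2 3 0 0], max=3
Drop 2: S rot3 at col 1 lands with bottom-row=0; cleared 0 line(s) (total 0); column heights now [0 3 2 2 3 0 0], max=3
Drop 3: T rot0 at col 2 lands with bottom-row=3; cleared 0 line(s) (total 0); column heights now [0 3 4 5 4 0 0], max=5
Drop 4: I rot2 at col 2 lands with bottom-row=5; cleared 0 line(s) (total 0); column heights now [0 3 6 6 6 6 0], max=6
Drop 5: J rot2 at col 4 lands with bottom-row=5; cleared 0 line(s) (total 0); column heights now [0 3 6 6 7 7 7], max=7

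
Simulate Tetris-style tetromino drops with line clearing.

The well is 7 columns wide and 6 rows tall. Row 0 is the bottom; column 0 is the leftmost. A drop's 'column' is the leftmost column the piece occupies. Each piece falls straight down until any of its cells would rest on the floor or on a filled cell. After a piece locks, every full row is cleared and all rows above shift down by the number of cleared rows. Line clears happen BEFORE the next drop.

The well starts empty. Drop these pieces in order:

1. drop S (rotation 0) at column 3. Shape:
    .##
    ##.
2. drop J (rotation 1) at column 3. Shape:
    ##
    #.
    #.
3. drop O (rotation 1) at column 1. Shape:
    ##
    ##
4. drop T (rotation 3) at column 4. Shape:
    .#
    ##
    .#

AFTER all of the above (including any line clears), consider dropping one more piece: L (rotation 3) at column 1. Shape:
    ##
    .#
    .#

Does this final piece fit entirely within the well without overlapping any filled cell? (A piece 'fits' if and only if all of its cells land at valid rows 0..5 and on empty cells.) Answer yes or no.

Drop 1: S rot0 at col 3 lands with bottom-row=0; cleared 0 line(s) (total 0); column heights now [0 0 0 1 2 2 0], max=2
Drop 2: J rot1 at col 3 lands with bottom-row=1; cleared 0 line(s) (total 0); column heights now [0 0 0 4 4 2 0], max=4
Drop 3: O rot1 at col 1 lands with bottom-row=0; cleared 0 line(s) (total 0); column heights now [0 2 2 4 4 2 0], max=4
Drop 4: T rot3 at col 4 lands with bottom-row=3; cleared 0 line(s) (total 0); column heights now [0 2 2 4 5 6 0], max=6
Test piece L rot3 at col 1 (width 2): heights before test = [0 2 2 4 5 6 0]; fits = True

Answer: yes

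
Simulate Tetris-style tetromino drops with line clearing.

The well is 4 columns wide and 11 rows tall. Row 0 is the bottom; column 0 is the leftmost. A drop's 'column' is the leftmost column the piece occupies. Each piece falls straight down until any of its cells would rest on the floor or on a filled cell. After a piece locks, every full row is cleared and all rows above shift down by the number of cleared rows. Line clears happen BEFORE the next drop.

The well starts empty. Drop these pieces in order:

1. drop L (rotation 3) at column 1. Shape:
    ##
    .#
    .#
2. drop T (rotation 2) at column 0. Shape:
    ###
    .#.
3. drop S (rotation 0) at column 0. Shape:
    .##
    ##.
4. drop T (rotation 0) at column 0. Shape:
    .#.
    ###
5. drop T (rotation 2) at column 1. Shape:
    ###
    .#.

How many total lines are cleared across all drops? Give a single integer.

Drop 1: L rot3 at col 1 lands with bottom-row=0; cleared 0 line(s) (total 0); column heights now [0 3 3 0], max=3
Drop 2: T rot2 at col 0 lands with bottom-row=3; cleared 0 line(s) (total 0); column heights now [5 5 5 0], max=5
Drop 3: S rot0 at col 0 lands with bottom-row=5; cleared 0 line(s) (total 0); column heights now [6 7 7 0], max=7
Drop 4: T rot0 at col 0 lands with bottom-row=7; cleared 0 line(s) (total 0); column heights now [8 9 8 0], max=9
Drop 5: T rot2 at col 1 lands with bottom-row=8; cleared 0 line(s) (total 0); column heights now [8 10 10 10], max=10

Answer: 0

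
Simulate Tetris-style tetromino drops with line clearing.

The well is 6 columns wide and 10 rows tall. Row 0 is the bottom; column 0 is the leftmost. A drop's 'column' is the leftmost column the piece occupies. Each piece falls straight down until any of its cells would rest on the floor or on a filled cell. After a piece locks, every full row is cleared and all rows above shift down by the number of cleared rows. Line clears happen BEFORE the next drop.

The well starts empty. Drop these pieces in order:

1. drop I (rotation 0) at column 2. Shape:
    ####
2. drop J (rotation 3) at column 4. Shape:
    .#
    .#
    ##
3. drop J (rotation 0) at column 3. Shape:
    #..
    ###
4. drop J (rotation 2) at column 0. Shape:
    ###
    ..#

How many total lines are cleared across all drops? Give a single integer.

Drop 1: I rot0 at col 2 lands with bottom-row=0; cleared 0 line(s) (total 0); column heights now [0 0 1 1 1 1], max=1
Drop 2: J rot3 at col 4 lands with bottom-row=1; cleared 0 line(s) (total 0); column heights now [0 0 1 1 2 4], max=4
Drop 3: J rot0 at col 3 lands with bottom-row=4; cleared 0 line(s) (total 0); column heights now [0 0 1 6 5 5], max=6
Drop 4: J rot2 at col 0 lands with bottom-row=1; cleared 0 line(s) (total 0); column heights now [3 3 3 6 5 5], max=6

Answer: 0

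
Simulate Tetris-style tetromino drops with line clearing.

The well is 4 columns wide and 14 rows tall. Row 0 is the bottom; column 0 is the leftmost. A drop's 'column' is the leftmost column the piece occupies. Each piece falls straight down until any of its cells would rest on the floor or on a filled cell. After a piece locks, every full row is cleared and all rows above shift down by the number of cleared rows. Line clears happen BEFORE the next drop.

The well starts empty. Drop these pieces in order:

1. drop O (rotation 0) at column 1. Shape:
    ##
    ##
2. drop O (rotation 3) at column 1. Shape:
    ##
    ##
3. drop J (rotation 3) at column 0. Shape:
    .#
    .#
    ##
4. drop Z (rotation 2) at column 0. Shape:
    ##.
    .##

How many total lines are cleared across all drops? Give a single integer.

Answer: 0

Derivation:
Drop 1: O rot0 at col 1 lands with bottom-row=0; cleared 0 line(s) (total 0); column heights now [0 2 2 0], max=2
Drop 2: O rot3 at col 1 lands with bottom-row=2; cleared 0 line(s) (total 0); column heights now [0 4 4 0], max=4
Drop 3: J rot3 at col 0 lands with bottom-row=4; cleared 0 line(s) (total 0); column heights now [5 7 4 0], max=7
Drop 4: Z rot2 at col 0 lands with bottom-row=7; cleared 0 line(s) (total 0); column heights now [9 9 8 0], max=9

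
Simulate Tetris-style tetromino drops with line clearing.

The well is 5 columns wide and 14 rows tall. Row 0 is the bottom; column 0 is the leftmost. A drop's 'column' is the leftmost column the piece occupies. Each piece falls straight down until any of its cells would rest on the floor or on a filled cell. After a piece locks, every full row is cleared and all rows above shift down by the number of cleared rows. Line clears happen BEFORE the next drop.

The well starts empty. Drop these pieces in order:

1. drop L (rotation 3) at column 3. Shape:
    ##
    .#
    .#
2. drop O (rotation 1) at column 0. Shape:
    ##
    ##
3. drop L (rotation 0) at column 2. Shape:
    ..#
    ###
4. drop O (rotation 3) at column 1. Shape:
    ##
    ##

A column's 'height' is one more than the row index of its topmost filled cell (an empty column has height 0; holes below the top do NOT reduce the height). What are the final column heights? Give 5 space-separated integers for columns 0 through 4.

Answer: 2 6 6 4 5

Derivation:
Drop 1: L rot3 at col 3 lands with bottom-row=0; cleared 0 line(s) (total 0); column heights now [0 0 0 3 3], max=3
Drop 2: O rot1 at col 0 lands with bottom-row=0; cleared 0 line(s) (total 0); column heights now [2 2 0 3 3], max=3
Drop 3: L rot0 at col 2 lands with bottom-row=3; cleared 0 line(s) (total 0); column heights now [2 2 4 4 5], max=5
Drop 4: O rot3 at col 1 lands with bottom-row=4; cleared 0 line(s) (total 0); column heights now [2 6 6 4 5], max=6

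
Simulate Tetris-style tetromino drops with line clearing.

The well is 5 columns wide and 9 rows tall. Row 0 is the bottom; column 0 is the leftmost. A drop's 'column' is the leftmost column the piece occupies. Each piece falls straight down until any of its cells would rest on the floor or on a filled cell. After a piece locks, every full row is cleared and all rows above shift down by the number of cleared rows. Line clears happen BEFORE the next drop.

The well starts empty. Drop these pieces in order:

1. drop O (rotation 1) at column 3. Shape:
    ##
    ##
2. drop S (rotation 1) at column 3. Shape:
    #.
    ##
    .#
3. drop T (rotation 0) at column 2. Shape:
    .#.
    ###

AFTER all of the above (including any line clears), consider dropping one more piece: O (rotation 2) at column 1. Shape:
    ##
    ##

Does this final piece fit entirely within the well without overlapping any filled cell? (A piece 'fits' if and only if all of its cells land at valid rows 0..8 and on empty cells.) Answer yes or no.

Answer: yes

Derivation:
Drop 1: O rot1 at col 3 lands with bottom-row=0; cleared 0 line(s) (total 0); column heights now [0 0 0 2 2], max=2
Drop 2: S rot1 at col 3 lands with bottom-row=2; cleared 0 line(s) (total 0); column heights now [0 0 0 5 4], max=5
Drop 3: T rot0 at col 2 lands with bottom-row=5; cleared 0 line(s) (total 0); column heights now [0 0 6 7 6], max=7
Test piece O rot2 at col 1 (width 2): heights before test = [0 0 6 7 6]; fits = True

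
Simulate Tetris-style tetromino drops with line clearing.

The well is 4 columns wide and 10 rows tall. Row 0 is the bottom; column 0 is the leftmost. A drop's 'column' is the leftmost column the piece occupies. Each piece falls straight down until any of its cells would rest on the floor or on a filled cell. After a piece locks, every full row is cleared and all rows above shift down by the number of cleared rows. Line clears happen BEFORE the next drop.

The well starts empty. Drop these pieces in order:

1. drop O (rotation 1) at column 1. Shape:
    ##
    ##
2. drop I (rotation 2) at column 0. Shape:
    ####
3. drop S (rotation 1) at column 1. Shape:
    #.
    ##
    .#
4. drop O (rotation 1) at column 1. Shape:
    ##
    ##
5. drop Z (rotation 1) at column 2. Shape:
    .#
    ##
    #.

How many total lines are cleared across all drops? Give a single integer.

Drop 1: O rot1 at col 1 lands with bottom-row=0; cleared 0 line(s) (total 0); column heights now [0 2 2 0], max=2
Drop 2: I rot2 at col 0 lands with bottom-row=2; cleared 1 line(s) (total 1); column heights now [0 2 2 0], max=2
Drop 3: S rot1 at col 1 lands with bottom-row=2; cleared 0 line(s) (total 1); column heights now [0 5 4 0], max=5
Drop 4: O rot1 at col 1 lands with bottom-row=5; cleared 0 line(s) (total 1); column heights now [0 7 7 0], max=7
Drop 5: Z rot1 at col 2 lands with bottom-row=7; cleared 0 line(s) (total 1); column heights now [0 7 9 10], max=10

Answer: 1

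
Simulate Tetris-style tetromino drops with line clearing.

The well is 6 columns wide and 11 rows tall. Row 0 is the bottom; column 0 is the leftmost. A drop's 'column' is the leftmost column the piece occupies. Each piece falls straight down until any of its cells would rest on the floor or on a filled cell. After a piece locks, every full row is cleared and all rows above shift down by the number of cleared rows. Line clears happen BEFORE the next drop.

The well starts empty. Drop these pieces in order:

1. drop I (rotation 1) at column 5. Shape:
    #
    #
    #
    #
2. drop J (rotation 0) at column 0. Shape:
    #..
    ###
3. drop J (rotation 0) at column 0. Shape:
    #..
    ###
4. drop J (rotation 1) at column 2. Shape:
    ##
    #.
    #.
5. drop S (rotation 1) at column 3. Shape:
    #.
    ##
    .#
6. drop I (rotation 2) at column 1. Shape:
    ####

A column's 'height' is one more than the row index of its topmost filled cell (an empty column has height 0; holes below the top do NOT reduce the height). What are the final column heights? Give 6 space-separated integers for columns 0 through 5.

Answer: 4 9 9 9 9 4

Derivation:
Drop 1: I rot1 at col 5 lands with bottom-row=0; cleared 0 line(s) (total 0); column heights now [0 0 0 0 0 4], max=4
Drop 2: J rot0 at col 0 lands with bottom-row=0; cleared 0 line(s) (total 0); column heights now [2 1 1 0 0 4], max=4
Drop 3: J rot0 at col 0 lands with bottom-row=2; cleared 0 line(s) (total 0); column heights now [4 3 3 0 0 4], max=4
Drop 4: J rot1 at col 2 lands with bottom-row=3; cleared 0 line(s) (total 0); column heights now [4 3 6 6 0 4], max=6
Drop 5: S rot1 at col 3 lands with bottom-row=5; cleared 0 line(s) (total 0); column heights now [4 3 6 8 7 4], max=8
Drop 6: I rot2 at col 1 lands with bottom-row=8; cleared 0 line(s) (total 0); column heights now [4 9 9 9 9 4], max=9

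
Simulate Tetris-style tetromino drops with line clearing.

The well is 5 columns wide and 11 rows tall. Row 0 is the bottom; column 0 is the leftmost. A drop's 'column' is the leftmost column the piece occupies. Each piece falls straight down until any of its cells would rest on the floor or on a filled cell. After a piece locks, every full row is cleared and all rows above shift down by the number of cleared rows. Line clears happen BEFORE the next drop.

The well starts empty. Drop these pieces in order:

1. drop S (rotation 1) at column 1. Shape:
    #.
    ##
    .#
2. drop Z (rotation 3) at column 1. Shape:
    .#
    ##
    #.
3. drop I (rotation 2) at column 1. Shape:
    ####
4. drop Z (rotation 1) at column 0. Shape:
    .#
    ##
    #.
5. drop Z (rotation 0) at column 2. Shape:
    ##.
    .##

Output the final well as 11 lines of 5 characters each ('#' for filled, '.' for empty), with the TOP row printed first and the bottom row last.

Drop 1: S rot1 at col 1 lands with bottom-row=0; cleared 0 line(s) (total 0); column heights now [0 3 2 0 0], max=3
Drop 2: Z rot3 at col 1 lands with bottom-row=3; cleared 0 line(s) (total 0); column heights now [0 5 6 0 0], max=6
Drop 3: I rot2 at col 1 lands with bottom-row=6; cleared 0 line(s) (total 0); column heights now [0 7 7 7 7], max=7
Drop 4: Z rot1 at col 0 lands with bottom-row=6; cleared 1 line(s) (total 1); column heights now [7 8 6 0 0], max=8
Drop 5: Z rot0 at col 2 lands with bottom-row=5; cleared 0 line(s) (total 1); column heights now [7 8 7 7 6], max=8

Answer: .....
.....
.....
.#...
####.
..###
.##..
.#...
.#...
.##..
..#..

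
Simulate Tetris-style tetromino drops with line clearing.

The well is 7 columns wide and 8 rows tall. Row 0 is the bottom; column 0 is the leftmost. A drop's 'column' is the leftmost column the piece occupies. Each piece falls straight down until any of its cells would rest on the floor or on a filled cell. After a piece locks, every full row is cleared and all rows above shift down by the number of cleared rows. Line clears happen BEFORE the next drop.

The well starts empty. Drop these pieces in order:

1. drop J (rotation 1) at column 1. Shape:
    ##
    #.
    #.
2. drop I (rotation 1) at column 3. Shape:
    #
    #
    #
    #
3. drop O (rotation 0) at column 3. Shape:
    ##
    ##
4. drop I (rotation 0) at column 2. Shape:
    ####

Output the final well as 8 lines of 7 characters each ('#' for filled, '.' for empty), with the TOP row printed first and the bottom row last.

Answer: .......
..####.
...##..
...##..
...#...
.###...
.#.#...
.#.#...

Derivation:
Drop 1: J rot1 at col 1 lands with bottom-row=0; cleared 0 line(s) (total 0); column heights now [0 3 3 0 0 0 0], max=3
Drop 2: I rot1 at col 3 lands with bottom-row=0; cleared 0 line(s) (total 0); column heights now [0 3 3 4 0 0 0], max=4
Drop 3: O rot0 at col 3 lands with bottom-row=4; cleared 0 line(s) (total 0); column heights now [0 3 3 6 6 0 0], max=6
Drop 4: I rot0 at col 2 lands with bottom-row=6; cleared 0 line(s) (total 0); column heights now [0 3 7 7 7 7 0], max=7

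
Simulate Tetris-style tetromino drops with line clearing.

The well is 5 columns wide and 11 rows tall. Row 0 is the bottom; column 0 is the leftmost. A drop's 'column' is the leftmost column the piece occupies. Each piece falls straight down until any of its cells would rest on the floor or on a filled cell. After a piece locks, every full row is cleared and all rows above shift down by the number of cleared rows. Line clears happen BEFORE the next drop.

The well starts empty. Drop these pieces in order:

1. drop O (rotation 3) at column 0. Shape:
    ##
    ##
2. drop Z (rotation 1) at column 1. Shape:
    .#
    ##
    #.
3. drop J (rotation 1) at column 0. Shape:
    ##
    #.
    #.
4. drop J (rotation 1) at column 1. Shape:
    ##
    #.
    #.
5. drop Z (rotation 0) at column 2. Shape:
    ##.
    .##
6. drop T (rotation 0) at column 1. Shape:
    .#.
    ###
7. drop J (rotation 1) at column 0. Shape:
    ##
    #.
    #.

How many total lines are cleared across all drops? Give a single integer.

Answer: 0

Derivation:
Drop 1: O rot3 at col 0 lands with bottom-row=0; cleared 0 line(s) (total 0); column heights now [2 2 0 0 0], max=2
Drop 2: Z rot1 at col 1 lands with bottom-row=2; cleared 0 line(s) (total 0); column heights now [2 4 5 0 0], max=5
Drop 3: J rot1 at col 0 lands with bottom-row=2; cleared 0 line(s) (total 0); column heights now [5 5 5 0 0], max=5
Drop 4: J rot1 at col 1 lands with bottom-row=5; cleared 0 line(s) (total 0); column heights now [5 8 8 0 0], max=8
Drop 5: Z rot0 at col 2 lands with bottom-row=7; cleared 0 line(s) (total 0); column heights now [5 8 9 9 8], max=9
Drop 6: T rot0 at col 1 lands with bottom-row=9; cleared 0 line(s) (total 0); column heights now [5 10 11 10 8], max=11
Drop 7: J rot1 at col 0 lands with bottom-row=8; cleared 0 line(s) (total 0); column heights now [11 11 11 10 8], max=11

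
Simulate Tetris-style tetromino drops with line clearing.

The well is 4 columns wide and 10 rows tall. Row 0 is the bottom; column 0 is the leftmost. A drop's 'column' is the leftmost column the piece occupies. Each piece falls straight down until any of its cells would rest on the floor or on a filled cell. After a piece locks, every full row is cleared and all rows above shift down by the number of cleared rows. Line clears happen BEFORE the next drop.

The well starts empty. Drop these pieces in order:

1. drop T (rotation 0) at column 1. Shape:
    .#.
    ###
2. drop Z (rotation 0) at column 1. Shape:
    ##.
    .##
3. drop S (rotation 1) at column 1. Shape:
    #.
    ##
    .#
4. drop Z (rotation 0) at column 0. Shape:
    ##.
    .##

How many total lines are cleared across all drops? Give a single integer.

Answer: 0

Derivation:
Drop 1: T rot0 at col 1 lands with bottom-row=0; cleared 0 line(s) (total 0); column heights now [0 1 2 1], max=2
Drop 2: Z rot0 at col 1 lands with bottom-row=2; cleared 0 line(s) (total 0); column heights now [0 4 4 3], max=4
Drop 3: S rot1 at col 1 lands with bottom-row=4; cleared 0 line(s) (total 0); column heights now [0 7 6 3], max=7
Drop 4: Z rot0 at col 0 lands with bottom-row=7; cleared 0 line(s) (total 0); column heights now [9 9 8 3], max=9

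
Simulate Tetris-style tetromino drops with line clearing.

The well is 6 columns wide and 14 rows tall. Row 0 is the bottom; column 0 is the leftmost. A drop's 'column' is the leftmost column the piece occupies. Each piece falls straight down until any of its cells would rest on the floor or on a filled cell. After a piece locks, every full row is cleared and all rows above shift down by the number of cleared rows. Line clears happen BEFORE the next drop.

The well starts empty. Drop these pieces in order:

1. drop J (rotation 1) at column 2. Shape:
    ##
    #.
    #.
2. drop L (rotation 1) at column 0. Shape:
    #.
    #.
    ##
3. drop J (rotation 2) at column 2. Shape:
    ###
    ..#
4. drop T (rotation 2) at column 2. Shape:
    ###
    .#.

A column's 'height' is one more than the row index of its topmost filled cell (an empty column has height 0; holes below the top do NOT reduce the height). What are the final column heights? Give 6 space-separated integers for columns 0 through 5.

Drop 1: J rot1 at col 2 lands with bottom-row=0; cleared 0 line(s) (total 0); column heights now [0 0 3 3 0 0], max=3
Drop 2: L rot1 at col 0 lands with bottom-row=0; cleared 0 line(s) (total 0); column heights now [3 1 3 3 0 0], max=3
Drop 3: J rot2 at col 2 lands with bottom-row=2; cleared 0 line(s) (total 0); column heights now [3 1 4 4 4 0], max=4
Drop 4: T rot2 at col 2 lands with bottom-row=4; cleared 0 line(s) (total 0); column heights now [3 1 6 6 6 0], max=6

Answer: 3 1 6 6 6 0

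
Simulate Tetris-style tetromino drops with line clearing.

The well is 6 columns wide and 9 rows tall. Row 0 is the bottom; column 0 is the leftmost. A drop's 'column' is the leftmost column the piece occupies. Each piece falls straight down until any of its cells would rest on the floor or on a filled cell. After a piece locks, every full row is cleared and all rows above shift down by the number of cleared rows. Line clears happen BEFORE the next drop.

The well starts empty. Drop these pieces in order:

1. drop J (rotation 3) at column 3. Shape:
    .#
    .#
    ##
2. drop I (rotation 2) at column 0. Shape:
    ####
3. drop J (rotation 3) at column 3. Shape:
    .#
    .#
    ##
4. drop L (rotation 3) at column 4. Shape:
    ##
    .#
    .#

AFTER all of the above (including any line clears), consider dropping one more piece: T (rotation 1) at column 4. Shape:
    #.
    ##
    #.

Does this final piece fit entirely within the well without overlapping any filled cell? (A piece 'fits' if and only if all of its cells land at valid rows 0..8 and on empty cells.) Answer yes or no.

Answer: no

Derivation:
Drop 1: J rot3 at col 3 lands with bottom-row=0; cleared 0 line(s) (total 0); column heights now [0 0 0 1 3 0], max=3
Drop 2: I rot2 at col 0 lands with bottom-row=1; cleared 0 line(s) (total 0); column heights now [2 2 2 2 3 0], max=3
Drop 3: J rot3 at col 3 lands with bottom-row=3; cleared 0 line(s) (total 0); column heights now [2 2 2 4 6 0], max=6
Drop 4: L rot3 at col 4 lands with bottom-row=4; cleared 0 line(s) (total 0); column heights now [2 2 2 4 7 7], max=7
Test piece T rot1 at col 4 (width 2): heights before test = [2 2 2 4 7 7]; fits = False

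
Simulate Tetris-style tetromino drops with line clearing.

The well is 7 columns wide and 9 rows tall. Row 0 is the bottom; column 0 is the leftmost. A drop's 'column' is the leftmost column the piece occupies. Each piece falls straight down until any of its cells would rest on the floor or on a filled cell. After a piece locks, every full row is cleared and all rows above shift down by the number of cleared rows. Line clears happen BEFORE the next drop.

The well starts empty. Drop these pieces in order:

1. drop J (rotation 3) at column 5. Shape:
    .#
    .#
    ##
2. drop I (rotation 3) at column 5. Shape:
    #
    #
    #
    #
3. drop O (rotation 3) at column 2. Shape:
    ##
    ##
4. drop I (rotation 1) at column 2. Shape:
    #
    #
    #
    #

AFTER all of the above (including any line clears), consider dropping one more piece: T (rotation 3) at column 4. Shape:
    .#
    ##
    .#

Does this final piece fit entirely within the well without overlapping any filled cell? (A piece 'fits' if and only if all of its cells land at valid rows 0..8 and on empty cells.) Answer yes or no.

Drop 1: J rot3 at col 5 lands with bottom-row=0; cleared 0 line(s) (total 0); column heights now [0 0 0 0 0 1 3], max=3
Drop 2: I rot3 at col 5 lands with bottom-row=1; cleared 0 line(s) (total 0); column heights now [0 0 0 0 0 5 3], max=5
Drop 3: O rot3 at col 2 lands with bottom-row=0; cleared 0 line(s) (total 0); column heights now [0 0 2 2 0 5 3], max=5
Drop 4: I rot1 at col 2 lands with bottom-row=2; cleared 0 line(s) (total 0); column heights now [0 0 6 2 0 5 3], max=6
Test piece T rot3 at col 4 (width 2): heights before test = [0 0 6 2 0 5 3]; fits = True

Answer: yes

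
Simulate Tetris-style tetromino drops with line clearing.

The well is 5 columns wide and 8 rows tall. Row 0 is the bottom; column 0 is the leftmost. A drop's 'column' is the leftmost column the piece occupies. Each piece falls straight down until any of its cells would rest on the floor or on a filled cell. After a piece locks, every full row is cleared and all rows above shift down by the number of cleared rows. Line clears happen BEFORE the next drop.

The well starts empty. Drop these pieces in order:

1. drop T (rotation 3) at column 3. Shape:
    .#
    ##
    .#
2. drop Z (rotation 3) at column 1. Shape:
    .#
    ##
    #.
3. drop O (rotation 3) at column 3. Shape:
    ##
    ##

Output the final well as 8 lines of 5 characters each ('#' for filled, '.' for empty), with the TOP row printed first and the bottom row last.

Answer: .....
.....
.....
...##
...##
..#.#
.####
.#..#

Derivation:
Drop 1: T rot3 at col 3 lands with bottom-row=0; cleared 0 line(s) (total 0); column heights now [0 0 0 2 3], max=3
Drop 2: Z rot3 at col 1 lands with bottom-row=0; cleared 0 line(s) (total 0); column heights now [0 2 3 2 3], max=3
Drop 3: O rot3 at col 3 lands with bottom-row=3; cleared 0 line(s) (total 0); column heights now [0 2 3 5 5], max=5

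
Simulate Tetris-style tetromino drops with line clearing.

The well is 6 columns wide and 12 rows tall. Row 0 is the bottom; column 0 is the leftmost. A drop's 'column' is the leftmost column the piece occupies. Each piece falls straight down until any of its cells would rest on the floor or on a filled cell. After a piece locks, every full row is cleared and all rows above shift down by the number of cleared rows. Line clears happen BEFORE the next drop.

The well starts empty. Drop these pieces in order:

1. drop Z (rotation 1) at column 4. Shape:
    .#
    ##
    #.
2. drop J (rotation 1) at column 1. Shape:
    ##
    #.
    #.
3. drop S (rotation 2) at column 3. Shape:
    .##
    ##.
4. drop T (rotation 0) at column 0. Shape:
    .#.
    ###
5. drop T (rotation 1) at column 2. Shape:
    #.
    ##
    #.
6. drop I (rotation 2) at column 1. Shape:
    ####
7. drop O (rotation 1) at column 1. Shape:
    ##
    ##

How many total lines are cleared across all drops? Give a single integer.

Answer: 0

Derivation:
Drop 1: Z rot1 at col 4 lands with bottom-row=0; cleared 0 line(s) (total 0); column heights now [0 0 0 0 2 3], max=3
Drop 2: J rot1 at col 1 lands with bottom-row=0; cleared 0 line(s) (total 0); column heights now [0 3 3 0 2 3], max=3
Drop 3: S rot2 at col 3 lands with bottom-row=2; cleared 0 line(s) (total 0); column heights now [0 3 3 3 4 4], max=4
Drop 4: T rot0 at col 0 lands with bottom-row=3; cleared 0 line(s) (total 0); column heights now [4 5 4 3 4 4], max=5
Drop 5: T rot1 at col 2 lands with bottom-row=4; cleared 0 line(s) (total 0); column heights now [4 5 7 6 4 4], max=7
Drop 6: I rot2 at col 1 lands with bottom-row=7; cleared 0 line(s) (total 0); column heights now [4 8 8 8 8 4], max=8
Drop 7: O rot1 at col 1 lands with bottom-row=8; cleared 0 line(s) (total 0); column heights now [4 10 10 8 8 4], max=10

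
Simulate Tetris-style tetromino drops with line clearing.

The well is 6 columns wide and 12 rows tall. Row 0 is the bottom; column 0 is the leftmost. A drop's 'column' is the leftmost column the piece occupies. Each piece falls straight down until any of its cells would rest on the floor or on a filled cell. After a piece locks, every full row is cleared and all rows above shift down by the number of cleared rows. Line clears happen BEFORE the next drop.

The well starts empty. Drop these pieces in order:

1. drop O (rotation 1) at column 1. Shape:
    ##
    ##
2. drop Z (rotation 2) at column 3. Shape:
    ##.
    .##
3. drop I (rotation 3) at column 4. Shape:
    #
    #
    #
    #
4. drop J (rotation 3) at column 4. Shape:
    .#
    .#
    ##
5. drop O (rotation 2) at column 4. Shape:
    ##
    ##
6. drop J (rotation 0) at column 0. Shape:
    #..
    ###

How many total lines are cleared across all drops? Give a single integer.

Drop 1: O rot1 at col 1 lands with bottom-row=0; cleared 0 line(s) (total 0); column heights now [0 2 2 0 0 0], max=2
Drop 2: Z rot2 at col 3 lands with bottom-row=0; cleared 0 line(s) (total 0); column heights now [0 2 2 2 2 1], max=2
Drop 3: I rot3 at col 4 lands with bottom-row=2; cleared 0 line(s) (total 0); column heights now [0 2 2 2 6 1], max=6
Drop 4: J rot3 at col 4 lands with bottom-row=6; cleared 0 line(s) (total 0); column heights now [0 2 2 2 7 9], max=9
Drop 5: O rot2 at col 4 lands with bottom-row=9; cleared 0 line(s) (total 0); column heights now [0 2 2 2 11 11], max=11
Drop 6: J rot0 at col 0 lands with bottom-row=2; cleared 0 line(s) (total 0); column heights now [4 3 3 2 11 11], max=11

Answer: 0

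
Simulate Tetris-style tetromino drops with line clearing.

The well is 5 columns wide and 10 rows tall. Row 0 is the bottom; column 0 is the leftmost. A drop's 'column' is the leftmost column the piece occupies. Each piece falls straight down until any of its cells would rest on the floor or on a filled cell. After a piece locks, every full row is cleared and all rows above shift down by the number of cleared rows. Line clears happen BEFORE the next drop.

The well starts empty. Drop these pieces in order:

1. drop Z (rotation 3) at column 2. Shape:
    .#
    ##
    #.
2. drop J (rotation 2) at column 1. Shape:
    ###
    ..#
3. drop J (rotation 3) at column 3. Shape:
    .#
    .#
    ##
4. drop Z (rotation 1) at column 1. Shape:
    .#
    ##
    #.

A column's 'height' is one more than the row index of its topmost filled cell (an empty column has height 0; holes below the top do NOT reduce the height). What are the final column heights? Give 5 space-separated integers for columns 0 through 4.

Answer: 0 7 8 6 8

Derivation:
Drop 1: Z rot3 at col 2 lands with bottom-row=0; cleared 0 line(s) (total 0); column heights now [0 0 2 3 0], max=3
Drop 2: J rot2 at col 1 lands with bottom-row=3; cleared 0 line(s) (total 0); column heights now [0 5 5 5 0], max=5
Drop 3: J rot3 at col 3 lands with bottom-row=5; cleared 0 line(s) (total 0); column heights now [0 5 5 6 8], max=8
Drop 4: Z rot1 at col 1 lands with bottom-row=5; cleared 0 line(s) (total 0); column heights now [0 7 8 6 8], max=8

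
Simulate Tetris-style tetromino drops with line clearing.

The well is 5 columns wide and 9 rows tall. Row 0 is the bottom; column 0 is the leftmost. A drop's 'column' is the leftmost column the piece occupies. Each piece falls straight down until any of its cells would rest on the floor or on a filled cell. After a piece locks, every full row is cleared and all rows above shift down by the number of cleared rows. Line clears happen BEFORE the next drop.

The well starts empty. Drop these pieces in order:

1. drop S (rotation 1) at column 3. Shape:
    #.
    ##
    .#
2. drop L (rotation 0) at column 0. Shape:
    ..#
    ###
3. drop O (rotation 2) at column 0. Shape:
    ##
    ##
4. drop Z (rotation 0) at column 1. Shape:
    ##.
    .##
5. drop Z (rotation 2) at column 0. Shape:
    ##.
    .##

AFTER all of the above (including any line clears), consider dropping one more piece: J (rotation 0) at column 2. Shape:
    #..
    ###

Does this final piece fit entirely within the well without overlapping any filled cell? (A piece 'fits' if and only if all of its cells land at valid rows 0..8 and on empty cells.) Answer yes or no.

Drop 1: S rot1 at col 3 lands with bottom-row=0; cleared 0 line(s) (total 0); column heights now [0 0 0 3 2], max=3
Drop 2: L rot0 at col 0 lands with bottom-row=0; cleared 0 line(s) (total 0); column heights now [1 1 2 3 2], max=3
Drop 3: O rot2 at col 0 lands with bottom-row=1; cleared 1 line(s) (total 1); column heights now [2 2 1 2 1], max=2
Drop 4: Z rot0 at col 1 lands with bottom-row=2; cleared 0 line(s) (total 1); column heights now [2 4 4 3 1], max=4
Drop 5: Z rot2 at col 0 lands with bottom-row=4; cleared 0 line(s) (total 1); column heights now [6 6 5 3 1], max=6
Test piece J rot0 at col 2 (width 3): heights before test = [6 6 5 3 1]; fits = True

Answer: yes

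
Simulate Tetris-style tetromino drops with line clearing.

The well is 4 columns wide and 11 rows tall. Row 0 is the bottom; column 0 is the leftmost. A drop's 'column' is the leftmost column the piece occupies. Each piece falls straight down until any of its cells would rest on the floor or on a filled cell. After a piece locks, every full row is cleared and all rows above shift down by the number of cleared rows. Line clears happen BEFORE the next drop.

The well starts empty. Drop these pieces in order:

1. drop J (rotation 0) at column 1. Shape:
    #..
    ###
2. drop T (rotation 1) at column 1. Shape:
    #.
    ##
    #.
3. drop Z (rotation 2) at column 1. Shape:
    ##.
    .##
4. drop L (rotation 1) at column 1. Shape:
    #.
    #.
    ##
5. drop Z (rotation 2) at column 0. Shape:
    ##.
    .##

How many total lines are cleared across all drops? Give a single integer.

Drop 1: J rot0 at col 1 lands with bottom-row=0; cleared 0 line(s) (total 0); column heights now [0 2 1 1], max=2
Drop 2: T rot1 at col 1 lands with bottom-row=2; cleared 0 line(s) (total 0); column heights now [0 5 4 1], max=5
Drop 3: Z rot2 at col 1 lands with bottom-row=4; cleared 0 line(s) (total 0); column heights now [0 6 6 5], max=6
Drop 4: L rot1 at col 1 lands with bottom-row=6; cleared 0 line(s) (total 0); column heights now [0 9 7 5], max=9
Drop 5: Z rot2 at col 0 lands with bottom-row=9; cleared 0 line(s) (total 0); column heights now [11 11 10 5], max=11

Answer: 0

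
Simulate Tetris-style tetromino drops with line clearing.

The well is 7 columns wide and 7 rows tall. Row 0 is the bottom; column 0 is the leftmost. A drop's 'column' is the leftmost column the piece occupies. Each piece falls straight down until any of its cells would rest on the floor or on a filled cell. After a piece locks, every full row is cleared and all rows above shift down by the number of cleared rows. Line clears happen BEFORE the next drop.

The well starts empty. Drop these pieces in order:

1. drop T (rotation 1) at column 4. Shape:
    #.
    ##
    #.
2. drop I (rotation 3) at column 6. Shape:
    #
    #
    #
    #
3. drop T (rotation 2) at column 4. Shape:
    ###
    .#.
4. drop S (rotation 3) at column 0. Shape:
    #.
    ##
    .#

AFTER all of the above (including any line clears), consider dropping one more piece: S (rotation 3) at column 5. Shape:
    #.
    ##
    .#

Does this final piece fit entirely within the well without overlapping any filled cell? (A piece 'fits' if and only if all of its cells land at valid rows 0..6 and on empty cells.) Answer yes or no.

Answer: no

Derivation:
Drop 1: T rot1 at col 4 lands with bottom-row=0; cleared 0 line(s) (total 0); column heights now [0 0 0 0 3 2 0], max=3
Drop 2: I rot3 at col 6 lands with bottom-row=0; cleared 0 line(s) (total 0); column heights now [0 0 0 0 3 2 4], max=4
Drop 3: T rot2 at col 4 lands with bottom-row=3; cleared 0 line(s) (total 0); column heights now [0 0 0 0 5 5 5], max=5
Drop 4: S rot3 at col 0 lands with bottom-row=0; cleared 0 line(s) (total 0); column heights now [3 2 0 0 5 5 5], max=5
Test piece S rot3 at col 5 (width 2): heights before test = [3 2 0 0 5 5 5]; fits = False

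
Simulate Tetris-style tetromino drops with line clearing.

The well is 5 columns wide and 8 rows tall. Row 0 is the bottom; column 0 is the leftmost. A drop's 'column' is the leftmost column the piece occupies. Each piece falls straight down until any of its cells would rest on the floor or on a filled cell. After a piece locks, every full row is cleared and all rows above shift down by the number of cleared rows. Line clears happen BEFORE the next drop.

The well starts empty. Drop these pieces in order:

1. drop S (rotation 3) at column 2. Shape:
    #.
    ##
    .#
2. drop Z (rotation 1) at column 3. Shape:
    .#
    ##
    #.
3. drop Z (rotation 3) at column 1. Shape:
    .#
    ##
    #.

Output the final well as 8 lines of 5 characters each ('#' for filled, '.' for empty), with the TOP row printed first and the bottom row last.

Drop 1: S rot3 at col 2 lands with bottom-row=0; cleared 0 line(s) (total 0); column heights now [0 0 3 2 0], max=3
Drop 2: Z rot1 at col 3 lands with bottom-row=2; cleared 0 line(s) (total 0); column heights now [0 0 3 4 5], max=5
Drop 3: Z rot3 at col 1 lands with bottom-row=2; cleared 0 line(s) (total 0); column heights now [0 4 5 4 5], max=5

Answer: .....
.....
.....
..#.#
.####
.###.
..##.
...#.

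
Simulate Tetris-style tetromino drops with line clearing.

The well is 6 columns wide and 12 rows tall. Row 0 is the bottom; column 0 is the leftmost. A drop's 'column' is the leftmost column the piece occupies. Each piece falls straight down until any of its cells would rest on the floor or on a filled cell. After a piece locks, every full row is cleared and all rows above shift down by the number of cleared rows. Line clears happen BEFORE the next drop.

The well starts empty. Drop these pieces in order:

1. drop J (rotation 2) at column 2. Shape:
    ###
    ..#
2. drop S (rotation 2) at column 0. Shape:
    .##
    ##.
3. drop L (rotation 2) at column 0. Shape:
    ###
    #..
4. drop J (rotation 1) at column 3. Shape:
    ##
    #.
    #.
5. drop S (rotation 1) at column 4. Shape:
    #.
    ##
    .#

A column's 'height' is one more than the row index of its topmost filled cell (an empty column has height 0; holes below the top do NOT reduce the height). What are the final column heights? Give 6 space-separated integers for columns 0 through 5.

Drop 1: J rot2 at col 2 lands with bottom-row=0; cleared 0 line(s) (total 0); column heights now [0 0 2 2 2 0], max=2
Drop 2: S rot2 at col 0 lands with bottom-row=1; cleared 0 line(s) (total 0); column heights now [2 3 3 2 2 0], max=3
Drop 3: L rot2 at col 0 lands with bottom-row=2; cleared 0 line(s) (total 0); column heights now [4 4 4 2 2 0], max=4
Drop 4: J rot1 at col 3 lands with bottom-row=2; cleared 0 line(s) (total 0); column heights now [4 4 4 5 5 0], max=5
Drop 5: S rot1 at col 4 lands with bottom-row=4; cleared 0 line(s) (total 0); column heights now [4 4 4 5 7 6], max=7

Answer: 4 4 4 5 7 6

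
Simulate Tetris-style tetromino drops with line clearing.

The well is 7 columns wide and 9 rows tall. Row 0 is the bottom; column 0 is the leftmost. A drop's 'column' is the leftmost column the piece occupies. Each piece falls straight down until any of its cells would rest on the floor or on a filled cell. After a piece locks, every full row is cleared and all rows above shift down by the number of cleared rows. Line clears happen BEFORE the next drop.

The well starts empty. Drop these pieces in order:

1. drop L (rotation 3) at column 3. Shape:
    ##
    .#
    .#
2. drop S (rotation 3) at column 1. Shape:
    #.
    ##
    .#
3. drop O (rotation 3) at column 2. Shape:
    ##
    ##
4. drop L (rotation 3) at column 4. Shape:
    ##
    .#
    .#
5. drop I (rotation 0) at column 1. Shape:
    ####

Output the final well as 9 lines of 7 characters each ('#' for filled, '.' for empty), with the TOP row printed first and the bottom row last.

Drop 1: L rot3 at col 3 lands with bottom-row=0; cleared 0 line(s) (total 0); column heights now [0 0 0 3 3 0 0], max=3
Drop 2: S rot3 at col 1 lands with bottom-row=0; cleared 0 line(s) (total 0); column heights now [0 3 2 3 3 0 0], max=3
Drop 3: O rot3 at col 2 lands with bottom-row=3; cleared 0 line(s) (total 0); column heights now [0 3 5 5 3 0 0], max=5
Drop 4: L rot3 at col 4 lands with bottom-row=1; cleared 0 line(s) (total 0); column heights now [0 3 5 5 4 4 0], max=5
Drop 5: I rot0 at col 1 lands with bottom-row=5; cleared 0 line(s) (total 0); column heights now [0 6 6 6 6 4 0], max=6

Answer: .......
.......
.......
.####..
..##...
..####.
.#.###.
.##.##.
..#.#..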